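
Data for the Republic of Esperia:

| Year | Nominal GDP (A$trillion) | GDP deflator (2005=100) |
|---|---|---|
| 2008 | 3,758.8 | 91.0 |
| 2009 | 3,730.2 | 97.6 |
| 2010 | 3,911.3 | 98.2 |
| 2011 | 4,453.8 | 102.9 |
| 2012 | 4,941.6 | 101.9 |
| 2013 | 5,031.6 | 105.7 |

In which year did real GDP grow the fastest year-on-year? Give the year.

2009: real = 3730.2/0.976 = 3821.93; growth vs 2008 (4130.55) = -7.47%.
2010: real = 3911.3/0.982 = 3982.99; growth vs 2009 (3821.93) = 4.21%.
2011: real = 4453.8/1.029 = 4328.28; growth vs 2010 (3982.99) = 8.67%.
2012: real = 4941.6/1.019 = 4849.46; growth vs 2011 (4328.28) = 12.04%.
2013: real = 5031.6/1.057 = 4760.26; growth vs 2012 (4849.46) = -1.84%.

2012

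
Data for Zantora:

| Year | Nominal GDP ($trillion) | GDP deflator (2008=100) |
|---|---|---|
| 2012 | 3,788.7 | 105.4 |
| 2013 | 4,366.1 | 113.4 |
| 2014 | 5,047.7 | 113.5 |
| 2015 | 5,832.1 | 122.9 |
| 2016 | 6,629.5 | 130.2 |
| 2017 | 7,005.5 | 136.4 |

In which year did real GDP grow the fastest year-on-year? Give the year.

2014

2013: real = 4366.1/1.134 = 3850.18; growth vs 2012 (3594.59) = 7.11%.
2014: real = 5047.7/1.135 = 4447.31; growth vs 2013 (3850.18) = 15.51%.
2015: real = 5832.1/1.229 = 4745.40; growth vs 2014 (4447.31) = 6.70%.
2016: real = 6629.5/1.302 = 5091.78; growth vs 2015 (4745.40) = 7.30%.
2017: real = 7005.5/1.364 = 5136.00; growth vs 2016 (5091.78) = 0.87%.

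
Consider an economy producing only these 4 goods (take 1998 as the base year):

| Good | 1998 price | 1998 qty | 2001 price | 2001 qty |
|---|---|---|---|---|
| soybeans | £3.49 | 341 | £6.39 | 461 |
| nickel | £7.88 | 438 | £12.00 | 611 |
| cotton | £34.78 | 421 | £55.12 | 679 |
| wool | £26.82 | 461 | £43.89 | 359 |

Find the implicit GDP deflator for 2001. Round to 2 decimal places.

Nominal GDP 2001 = 6.39·461 + 12.00·611 + 55.12·679 + 43.89·359 = 63460.78.
Real GDP 2001 (at 1998 prices) = 3.49·461 + 7.88·611 + 34.78·679 + 26.82·359 = 39667.57.
Deflator = Nominal/Real × 100 = 63460.78/39667.57 × 100 = 159.982.

159.98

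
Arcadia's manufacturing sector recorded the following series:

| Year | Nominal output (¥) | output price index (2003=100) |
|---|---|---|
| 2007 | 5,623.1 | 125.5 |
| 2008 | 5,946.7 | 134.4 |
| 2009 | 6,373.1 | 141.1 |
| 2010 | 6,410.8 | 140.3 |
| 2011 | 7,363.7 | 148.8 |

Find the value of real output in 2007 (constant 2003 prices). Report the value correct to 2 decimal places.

Real output 2007 = 5623.1 / 1.255 = 4480.56.

¥4,480.56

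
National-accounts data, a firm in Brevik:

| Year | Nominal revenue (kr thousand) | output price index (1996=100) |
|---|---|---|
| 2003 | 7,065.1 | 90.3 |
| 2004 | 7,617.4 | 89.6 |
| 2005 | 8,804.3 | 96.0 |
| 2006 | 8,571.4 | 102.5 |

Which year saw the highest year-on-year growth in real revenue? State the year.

2004: real = 7617.4/0.896 = 8501.56; growth vs 2003 (7824.03) = 8.66%.
2005: real = 8804.3/0.960 = 9171.15; growth vs 2004 (8501.56) = 7.88%.
2006: real = 8571.4/1.025 = 8362.34; growth vs 2005 (9171.15) = -8.82%.

2004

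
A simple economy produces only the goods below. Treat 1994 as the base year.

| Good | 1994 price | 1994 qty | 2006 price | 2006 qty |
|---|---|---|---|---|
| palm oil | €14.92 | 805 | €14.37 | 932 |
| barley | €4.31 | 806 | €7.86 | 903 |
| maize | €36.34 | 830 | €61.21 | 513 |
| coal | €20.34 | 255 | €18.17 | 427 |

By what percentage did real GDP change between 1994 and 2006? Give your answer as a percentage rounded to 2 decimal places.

Real GDP 1994 = Nominal GDP 1994 = 14.92·805 + 4.31·806 + 36.34·830 + 20.34·255 = 50833.36.
Real GDP 2006 (at 1994 prices) = 14.92·932 + 4.31·903 + 36.34·513 + 20.34·427 = 45124.97.
Real growth = 45124.97/50833.36 − 1 = -0.1123.

-11.23%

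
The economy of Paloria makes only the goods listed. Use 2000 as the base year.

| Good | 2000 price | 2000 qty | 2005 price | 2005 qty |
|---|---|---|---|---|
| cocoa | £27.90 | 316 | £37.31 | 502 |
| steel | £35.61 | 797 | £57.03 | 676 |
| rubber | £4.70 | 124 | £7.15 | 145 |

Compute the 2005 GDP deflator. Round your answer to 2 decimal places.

150.46

Nominal GDP 2005 = 37.31·502 + 57.03·676 + 7.15·145 = 58318.65.
Real GDP 2005 (at 2000 prices) = 27.90·502 + 35.61·676 + 4.70·145 = 38759.66.
Deflator = Nominal/Real × 100 = 58318.65/38759.66 × 100 = 150.462.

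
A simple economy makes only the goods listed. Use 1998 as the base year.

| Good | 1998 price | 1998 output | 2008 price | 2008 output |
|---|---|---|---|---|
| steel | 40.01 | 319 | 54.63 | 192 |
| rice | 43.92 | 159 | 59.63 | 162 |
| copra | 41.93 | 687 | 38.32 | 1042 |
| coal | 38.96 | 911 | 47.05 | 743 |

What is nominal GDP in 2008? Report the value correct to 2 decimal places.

95036.61

Nominal GDP 2008 = Σ (p_2008 × q_2008) = 54.63·192 + 59.63·162 + 38.32·1042 + 47.05·743 = 95036.61.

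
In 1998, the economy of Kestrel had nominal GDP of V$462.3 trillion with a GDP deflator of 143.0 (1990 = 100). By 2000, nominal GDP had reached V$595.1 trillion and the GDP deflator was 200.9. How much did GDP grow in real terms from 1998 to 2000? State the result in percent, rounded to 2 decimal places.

Deflate each year: 1998 → 462.3/1.430 = 323.29; 2000 → 595.1/2.009 = 296.22.
So real GDP changed by 296.22/323.29 − 1 = -0.0837, i.e. -8.37%.

-8.37%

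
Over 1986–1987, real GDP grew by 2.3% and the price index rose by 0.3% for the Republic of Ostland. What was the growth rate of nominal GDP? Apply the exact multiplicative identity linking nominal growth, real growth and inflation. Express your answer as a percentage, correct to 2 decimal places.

(1 + g_nom) = (1 + g_real)(1 + π) = 1.0230 × 1.0030 = 1.02607.

2.61%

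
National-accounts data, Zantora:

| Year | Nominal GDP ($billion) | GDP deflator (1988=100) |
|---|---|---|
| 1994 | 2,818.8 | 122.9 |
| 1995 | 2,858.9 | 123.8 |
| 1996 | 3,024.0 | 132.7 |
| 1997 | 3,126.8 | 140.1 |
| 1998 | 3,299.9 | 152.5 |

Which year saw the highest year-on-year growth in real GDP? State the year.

1995: real = 2858.9/1.238 = 2309.29; growth vs 1994 (2293.57) = 0.69%.
1996: real = 3024.0/1.327 = 2278.82; growth vs 1995 (2309.29) = -1.32%.
1997: real = 3126.8/1.401 = 2231.83; growth vs 1996 (2278.82) = -2.06%.
1998: real = 3299.9/1.525 = 2163.87; growth vs 1997 (2231.83) = -3.05%.

1995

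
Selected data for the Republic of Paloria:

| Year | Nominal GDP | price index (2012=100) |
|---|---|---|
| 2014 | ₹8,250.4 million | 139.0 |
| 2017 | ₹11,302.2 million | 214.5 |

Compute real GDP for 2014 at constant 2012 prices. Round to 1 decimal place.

₹5,935.5 million

Real GDP = Nominal / (price index/100) = 8250.4 / 1.390 = 5935.54.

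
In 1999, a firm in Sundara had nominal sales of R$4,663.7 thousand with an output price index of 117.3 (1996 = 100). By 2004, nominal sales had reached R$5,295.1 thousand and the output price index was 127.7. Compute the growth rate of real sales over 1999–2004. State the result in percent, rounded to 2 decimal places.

Deflate each year: 1999 → 4663.7/1.173 = 3975.87; 2004 → 5295.1/1.277 = 4146.52.
So real sales changed by 4146.52/3975.87 − 1 = 0.0429, i.e. 4.29%.

4.29%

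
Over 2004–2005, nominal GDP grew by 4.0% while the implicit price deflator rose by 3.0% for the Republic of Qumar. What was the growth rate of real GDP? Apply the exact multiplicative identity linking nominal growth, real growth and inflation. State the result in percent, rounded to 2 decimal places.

0.97%

(1 + g_nom) = (1 + g_real)(1 + π), so g_real = 1.0400 / 1.0300 − 1 = 0.00971.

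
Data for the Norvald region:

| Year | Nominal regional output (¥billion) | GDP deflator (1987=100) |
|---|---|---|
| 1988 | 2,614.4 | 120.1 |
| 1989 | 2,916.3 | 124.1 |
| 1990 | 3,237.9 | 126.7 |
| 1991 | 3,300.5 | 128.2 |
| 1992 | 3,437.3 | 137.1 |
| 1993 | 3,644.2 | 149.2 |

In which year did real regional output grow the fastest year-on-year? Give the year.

1990

1989: real = 2916.3/1.241 = 2349.96; growth vs 1988 (2176.85) = 7.95%.
1990: real = 3237.9/1.267 = 2555.56; growth vs 1989 (2349.96) = 8.75%.
1991: real = 3300.5/1.282 = 2574.49; growth vs 1990 (2555.56) = 0.74%.
1992: real = 3437.3/1.371 = 2507.15; growth vs 1991 (2574.49) = -2.62%.
1993: real = 3644.2/1.492 = 2442.49; growth vs 1992 (2507.15) = -2.58%.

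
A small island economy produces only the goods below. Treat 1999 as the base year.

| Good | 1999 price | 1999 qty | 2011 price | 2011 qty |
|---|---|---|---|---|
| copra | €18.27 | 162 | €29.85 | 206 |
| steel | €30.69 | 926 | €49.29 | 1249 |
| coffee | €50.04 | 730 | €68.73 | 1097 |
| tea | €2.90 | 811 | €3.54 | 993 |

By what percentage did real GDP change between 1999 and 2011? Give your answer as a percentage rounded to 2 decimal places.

Real GDP 1999 = Nominal GDP 1999 = 18.27·162 + 30.69·926 + 50.04·730 + 2.90·811 = 70259.78.
Real GDP 2011 (at 1999 prices) = 18.27·206 + 30.69·1249 + 50.04·1097 + 2.90·993 = 99869.01.
Real growth = 99869.01/70259.78 − 1 = 0.4214.

42.14%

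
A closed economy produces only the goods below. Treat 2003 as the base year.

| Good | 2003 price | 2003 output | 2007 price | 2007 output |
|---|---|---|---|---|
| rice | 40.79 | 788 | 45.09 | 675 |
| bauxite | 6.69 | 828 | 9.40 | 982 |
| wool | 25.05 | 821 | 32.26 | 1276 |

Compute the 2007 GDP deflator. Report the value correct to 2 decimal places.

Nominal GDP 2007 = 45.09·675 + 9.40·982 + 32.26·1276 = 80830.31.
Real GDP 2007 (at 2003 prices) = 40.79·675 + 6.69·982 + 25.05·1276 = 66066.63.
Deflator = Nominal/Real × 100 = 80830.31/66066.63 × 100 = 122.347.

122.35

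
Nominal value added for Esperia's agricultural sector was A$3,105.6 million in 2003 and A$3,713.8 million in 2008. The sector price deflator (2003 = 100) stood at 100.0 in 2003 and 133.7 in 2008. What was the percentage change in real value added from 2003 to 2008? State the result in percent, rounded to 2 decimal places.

Deflate each year: 2003 → 3105.6/1.000 = 3105.60; 2008 → 3713.8/1.337 = 2777.71.
So real value added changed by 2777.71/3105.60 − 1 = -0.1056, i.e. -10.56%.

-10.56%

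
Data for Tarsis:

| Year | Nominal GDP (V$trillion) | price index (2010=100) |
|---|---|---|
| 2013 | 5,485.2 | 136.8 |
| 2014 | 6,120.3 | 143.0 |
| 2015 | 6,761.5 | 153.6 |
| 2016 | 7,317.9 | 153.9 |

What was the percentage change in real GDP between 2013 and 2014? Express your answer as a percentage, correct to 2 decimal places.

Real GDP 2013 = 5485.2/1.368 = 4009.65.
Real GDP 2014 = 6120.3/1.430 = 4279.93.
Change = 4279.93/4009.65 − 1 = 0.0674.

6.74%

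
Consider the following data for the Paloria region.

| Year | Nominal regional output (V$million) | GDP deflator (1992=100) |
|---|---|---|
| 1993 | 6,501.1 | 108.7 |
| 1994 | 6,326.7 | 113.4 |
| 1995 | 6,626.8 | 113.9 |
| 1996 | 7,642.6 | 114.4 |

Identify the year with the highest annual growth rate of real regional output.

1994: real = 6326.7/1.134 = 5579.10; growth vs 1993 (5980.77) = -6.72%.
1995: real = 6626.8/1.139 = 5818.09; growth vs 1994 (5579.10) = 4.28%.
1996: real = 7642.6/1.144 = 6680.59; growth vs 1995 (5818.09) = 14.82%.

1996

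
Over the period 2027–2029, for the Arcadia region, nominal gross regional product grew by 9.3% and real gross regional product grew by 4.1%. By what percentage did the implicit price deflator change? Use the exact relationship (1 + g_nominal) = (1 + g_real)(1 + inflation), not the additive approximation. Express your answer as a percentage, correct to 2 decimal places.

5.00%

(1 + g_nom) = (1 + g_real)(1 + π), so π = 1.0930 / 1.0410 − 1 = 0.04995.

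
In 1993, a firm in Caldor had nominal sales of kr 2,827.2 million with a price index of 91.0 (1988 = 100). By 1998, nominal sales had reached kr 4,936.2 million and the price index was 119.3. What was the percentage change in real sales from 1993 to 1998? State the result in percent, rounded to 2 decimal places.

Real sales 1993 = 2827.2 / 0.910 = 3106.81.
Real sales 1998 = 4936.2 / 1.193 = 4137.64.
Real growth = 4137.64 / 3106.81 − 1 = 0.3318.

33.18%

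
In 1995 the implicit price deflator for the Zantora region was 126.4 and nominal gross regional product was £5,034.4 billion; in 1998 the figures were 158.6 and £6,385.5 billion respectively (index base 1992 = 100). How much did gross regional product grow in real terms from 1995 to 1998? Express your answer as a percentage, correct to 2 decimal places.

Deflate each year: 1995 → 5034.4/1.264 = 3982.91; 1998 → 6385.5/1.586 = 4026.17.
So real gross regional product changed by 4026.17/3982.91 − 1 = 0.0109, i.e. 1.09%.

1.09%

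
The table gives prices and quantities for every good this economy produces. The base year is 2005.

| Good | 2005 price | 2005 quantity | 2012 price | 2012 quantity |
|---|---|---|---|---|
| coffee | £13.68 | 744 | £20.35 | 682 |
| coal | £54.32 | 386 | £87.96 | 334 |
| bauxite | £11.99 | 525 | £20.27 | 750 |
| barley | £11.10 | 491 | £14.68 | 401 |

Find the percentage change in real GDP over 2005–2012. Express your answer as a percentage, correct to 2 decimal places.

Real GDP 2005 = Nominal GDP 2005 = 13.68·744 + 54.32·386 + 11.99·525 + 11.10·491 = 42890.29.
Real GDP 2012 (at 2005 prices) = 13.68·682 + 54.32·334 + 11.99·750 + 11.10·401 = 40916.24.
Real growth = 40916.24/42890.29 − 1 = -0.0460.

-4.60%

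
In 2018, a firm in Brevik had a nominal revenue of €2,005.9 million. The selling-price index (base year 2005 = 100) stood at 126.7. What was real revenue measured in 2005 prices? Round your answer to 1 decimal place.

€1,583.2 million

Real revenue = Nominal / (selling-price index/100) = 2005.9 / 1.267 = 1583.19.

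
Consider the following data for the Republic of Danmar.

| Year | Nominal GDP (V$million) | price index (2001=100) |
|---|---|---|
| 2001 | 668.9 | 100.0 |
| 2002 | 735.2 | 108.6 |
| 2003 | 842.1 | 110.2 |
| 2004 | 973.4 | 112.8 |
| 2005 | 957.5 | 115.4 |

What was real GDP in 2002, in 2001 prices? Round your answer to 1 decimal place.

V$677.0 million

Real GDP 2002 = 735.2 / 1.086 = 676.98.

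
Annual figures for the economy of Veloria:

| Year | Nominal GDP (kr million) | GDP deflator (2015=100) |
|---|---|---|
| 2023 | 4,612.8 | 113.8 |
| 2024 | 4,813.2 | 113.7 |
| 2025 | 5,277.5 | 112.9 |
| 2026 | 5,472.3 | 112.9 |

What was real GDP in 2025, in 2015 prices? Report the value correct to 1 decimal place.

kr 4,674.5 million

Real GDP 2025 = 5277.5 / 1.129 = 4674.49.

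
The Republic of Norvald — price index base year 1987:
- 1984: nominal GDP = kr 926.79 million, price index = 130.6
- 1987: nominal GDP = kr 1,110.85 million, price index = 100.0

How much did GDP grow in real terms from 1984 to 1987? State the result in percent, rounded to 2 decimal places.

Deflate each year: 1984 → 926.79/1.306 = 709.64; 1987 → 1110.85/1.000 = 1110.85.
So real GDP changed by 1110.85/709.64 − 1 = 0.5654, i.e. 56.54%.

56.54%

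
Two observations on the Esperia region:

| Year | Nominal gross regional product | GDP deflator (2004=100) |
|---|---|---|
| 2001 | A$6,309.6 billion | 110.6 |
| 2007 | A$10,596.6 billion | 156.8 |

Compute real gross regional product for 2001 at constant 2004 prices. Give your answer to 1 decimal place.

A$5,704.9 billion

Real gross regional product = Nominal / (GDP deflator/100) = 6309.6 / 1.106 = 5704.88.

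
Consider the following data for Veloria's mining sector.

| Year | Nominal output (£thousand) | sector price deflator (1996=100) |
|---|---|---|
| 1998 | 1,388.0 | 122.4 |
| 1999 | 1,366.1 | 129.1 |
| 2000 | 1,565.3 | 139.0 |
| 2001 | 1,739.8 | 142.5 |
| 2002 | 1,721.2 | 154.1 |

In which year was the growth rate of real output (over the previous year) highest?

1999: real = 1366.1/1.291 = 1058.17; growth vs 1998 (1133.99) = -6.69%.
2000: real = 1565.3/1.390 = 1126.12; growth vs 1999 (1058.17) = 6.42%.
2001: real = 1739.8/1.425 = 1220.91; growth vs 2000 (1126.12) = 8.42%.
2002: real = 1721.2/1.541 = 1116.94; growth vs 2001 (1220.91) = -8.52%.

2001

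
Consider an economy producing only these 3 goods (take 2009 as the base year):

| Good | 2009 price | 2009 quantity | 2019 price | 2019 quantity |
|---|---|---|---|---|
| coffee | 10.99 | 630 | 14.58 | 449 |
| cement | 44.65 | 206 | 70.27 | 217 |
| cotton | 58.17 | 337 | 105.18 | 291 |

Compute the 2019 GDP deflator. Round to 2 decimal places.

166.09

Nominal GDP 2019 = 14.58·449 + 70.27·217 + 105.18·291 = 52402.39.
Real GDP 2019 (at 2009 prices) = 10.99·449 + 44.65·217 + 58.17·291 = 31551.03.
Deflator = Nominal/Real × 100 = 52402.39/31551.03 × 100 = 166.088.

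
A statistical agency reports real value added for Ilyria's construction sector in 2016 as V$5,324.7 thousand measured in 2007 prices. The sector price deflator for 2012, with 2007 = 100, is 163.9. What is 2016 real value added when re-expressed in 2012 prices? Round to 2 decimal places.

Real value added in 2012 prices = Real value added in 2007 prices × (P_2012/P_2007) = 5324.7 × 1.639 = 8727.18.

V$8,727.18 thousand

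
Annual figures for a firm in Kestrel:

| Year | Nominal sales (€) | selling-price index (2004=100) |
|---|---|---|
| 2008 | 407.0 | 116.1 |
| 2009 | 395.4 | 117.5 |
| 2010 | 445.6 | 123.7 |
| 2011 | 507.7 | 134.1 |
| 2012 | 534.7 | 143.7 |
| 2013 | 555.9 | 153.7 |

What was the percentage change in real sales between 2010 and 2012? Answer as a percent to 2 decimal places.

3.29%

Real sales 2010 = 445.6/1.237 = 360.23.
Real sales 2012 = 534.7/1.437 = 372.09.
Change = 372.09/360.23 − 1 = 0.0329.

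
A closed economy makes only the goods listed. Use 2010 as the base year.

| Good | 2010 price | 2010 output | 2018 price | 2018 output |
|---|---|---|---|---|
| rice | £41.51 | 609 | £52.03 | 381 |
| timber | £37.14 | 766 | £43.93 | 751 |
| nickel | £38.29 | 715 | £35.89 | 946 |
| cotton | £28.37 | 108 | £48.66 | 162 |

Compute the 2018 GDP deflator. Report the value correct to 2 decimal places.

111.98

Nominal GDP 2018 = 52.03·381 + 43.93·751 + 35.89·946 + 48.66·162 = 94649.72.
Real GDP 2018 (at 2010 prices) = 41.51·381 + 37.14·751 + 38.29·946 + 28.37·162 = 84525.73.
Deflator = Nominal/Real × 100 = 94649.72/84525.73 × 100 = 111.977.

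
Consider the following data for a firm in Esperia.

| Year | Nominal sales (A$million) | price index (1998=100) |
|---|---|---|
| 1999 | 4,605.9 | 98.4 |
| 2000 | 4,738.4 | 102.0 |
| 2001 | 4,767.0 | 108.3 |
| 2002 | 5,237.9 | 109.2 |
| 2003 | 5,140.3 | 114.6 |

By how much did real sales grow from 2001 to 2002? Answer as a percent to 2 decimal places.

Real sales 2001 = 4767.0/1.083 = 4401.66.
Real sales 2002 = 5237.9/1.092 = 4796.61.
Change = 4796.61/4401.66 − 1 = 0.0897.

8.97%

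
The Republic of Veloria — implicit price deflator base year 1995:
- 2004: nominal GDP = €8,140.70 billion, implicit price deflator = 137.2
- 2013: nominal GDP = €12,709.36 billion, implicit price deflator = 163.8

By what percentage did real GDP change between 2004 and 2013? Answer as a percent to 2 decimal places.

Real GDP 2004 = 8140.70 / 1.372 = 5933.45.
Real GDP 2013 = 12709.36 / 1.638 = 7759.07.
Real growth = 7759.07 / 5933.45 − 1 = 0.3077.

30.77%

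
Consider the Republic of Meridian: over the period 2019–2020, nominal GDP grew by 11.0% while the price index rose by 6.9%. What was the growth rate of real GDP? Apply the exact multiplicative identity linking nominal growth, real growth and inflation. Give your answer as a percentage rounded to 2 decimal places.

3.84%

(1 + g_nom) = (1 + g_real)(1 + π), so g_real = 1.1100 / 1.0690 − 1 = 0.03835.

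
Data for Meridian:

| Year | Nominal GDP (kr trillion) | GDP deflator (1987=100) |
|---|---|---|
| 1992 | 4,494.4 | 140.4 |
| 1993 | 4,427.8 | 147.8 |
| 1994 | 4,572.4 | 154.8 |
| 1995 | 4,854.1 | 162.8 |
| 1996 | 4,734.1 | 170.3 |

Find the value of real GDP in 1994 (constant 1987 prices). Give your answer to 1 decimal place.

kr 2,953.7 trillion

Real GDP 1994 = 4572.4 / 1.548 = 2953.75.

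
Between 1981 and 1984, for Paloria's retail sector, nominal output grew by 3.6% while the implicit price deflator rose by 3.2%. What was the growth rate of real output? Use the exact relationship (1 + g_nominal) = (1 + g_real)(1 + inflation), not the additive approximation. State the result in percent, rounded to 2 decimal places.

(1 + g_nom) = (1 + g_real)(1 + π), so g_real = 1.0360 / 1.0320 − 1 = 0.00388.

0.39%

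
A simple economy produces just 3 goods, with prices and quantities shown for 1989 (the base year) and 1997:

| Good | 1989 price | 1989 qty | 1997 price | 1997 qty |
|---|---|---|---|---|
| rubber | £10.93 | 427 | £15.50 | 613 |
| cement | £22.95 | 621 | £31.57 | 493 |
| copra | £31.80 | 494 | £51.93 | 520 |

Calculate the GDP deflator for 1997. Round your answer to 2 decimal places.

150.70

Nominal GDP 1997 = 15.50·613 + 31.57·493 + 51.93·520 = 52069.11.
Real GDP 1997 (at 1989 prices) = 10.93·613 + 22.95·493 + 31.80·520 = 34550.44.
Deflator = Nominal/Real × 100 = 52069.11/34550.44 × 100 = 150.705.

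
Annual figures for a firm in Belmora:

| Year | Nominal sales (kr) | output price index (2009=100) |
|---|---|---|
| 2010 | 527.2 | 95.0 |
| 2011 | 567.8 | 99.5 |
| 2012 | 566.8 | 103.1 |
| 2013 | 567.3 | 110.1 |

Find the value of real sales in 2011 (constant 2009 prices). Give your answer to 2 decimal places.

kr 570.65

Real sales 2011 = 567.8 / 0.995 = 570.65.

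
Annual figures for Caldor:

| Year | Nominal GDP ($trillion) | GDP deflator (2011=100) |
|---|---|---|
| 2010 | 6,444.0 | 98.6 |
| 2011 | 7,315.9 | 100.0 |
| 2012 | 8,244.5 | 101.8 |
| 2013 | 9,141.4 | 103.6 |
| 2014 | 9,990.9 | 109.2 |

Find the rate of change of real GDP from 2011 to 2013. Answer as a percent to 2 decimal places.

20.61%

Real GDP 2011 = 7315.9/1.000 = 7315.90.
Real GDP 2013 = 9141.4/1.036 = 8823.75.
Change = 8823.75/7315.90 − 1 = 0.2061.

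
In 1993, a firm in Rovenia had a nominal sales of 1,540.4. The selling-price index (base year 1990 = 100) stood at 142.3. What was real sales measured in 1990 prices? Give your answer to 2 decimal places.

Real sales = Nominal / (selling-price index/100) = 1540.4 / 1.423 = 1082.50.

1,082.50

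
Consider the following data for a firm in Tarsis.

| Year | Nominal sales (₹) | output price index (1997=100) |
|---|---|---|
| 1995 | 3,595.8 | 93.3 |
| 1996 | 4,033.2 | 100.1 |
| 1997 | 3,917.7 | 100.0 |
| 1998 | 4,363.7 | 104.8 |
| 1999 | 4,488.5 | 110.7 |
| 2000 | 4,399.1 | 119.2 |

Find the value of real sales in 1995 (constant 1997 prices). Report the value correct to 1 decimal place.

₹3,854.0

Real sales 1995 = 3595.8 / 0.933 = 3854.02.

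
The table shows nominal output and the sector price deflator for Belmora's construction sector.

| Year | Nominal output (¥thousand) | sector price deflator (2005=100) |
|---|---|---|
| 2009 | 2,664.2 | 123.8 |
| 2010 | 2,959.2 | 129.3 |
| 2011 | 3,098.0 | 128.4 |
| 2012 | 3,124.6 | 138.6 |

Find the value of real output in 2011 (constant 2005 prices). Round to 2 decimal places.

¥2,412.77 thousand

Real output 2011 = 3098.0 / 1.284 = 2412.77.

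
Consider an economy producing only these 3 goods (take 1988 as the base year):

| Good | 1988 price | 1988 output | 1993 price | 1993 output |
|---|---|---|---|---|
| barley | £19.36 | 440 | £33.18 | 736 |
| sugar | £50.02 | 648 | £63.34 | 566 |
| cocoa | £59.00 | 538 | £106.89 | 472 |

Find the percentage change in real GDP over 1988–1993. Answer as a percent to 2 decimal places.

-3.12%

Real GDP 1988 = Nominal GDP 1988 = 19.36·440 + 50.02·648 + 59.00·538 = 72673.36.
Real GDP 1993 (at 1988 prices) = 19.36·736 + 50.02·566 + 59.00·472 = 70408.28.
Real growth = 70408.28/72673.36 − 1 = -0.0312.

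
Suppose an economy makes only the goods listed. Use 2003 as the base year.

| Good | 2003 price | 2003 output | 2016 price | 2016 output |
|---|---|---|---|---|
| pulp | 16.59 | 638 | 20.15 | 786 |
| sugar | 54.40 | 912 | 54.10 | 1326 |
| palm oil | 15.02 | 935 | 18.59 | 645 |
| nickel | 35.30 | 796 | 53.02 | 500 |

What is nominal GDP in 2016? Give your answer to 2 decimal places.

126075.05

Nominal GDP 2016 = Σ (p_2016 × q_2016) = 20.15·786 + 54.10·1326 + 18.59·645 + 53.02·500 = 126075.05.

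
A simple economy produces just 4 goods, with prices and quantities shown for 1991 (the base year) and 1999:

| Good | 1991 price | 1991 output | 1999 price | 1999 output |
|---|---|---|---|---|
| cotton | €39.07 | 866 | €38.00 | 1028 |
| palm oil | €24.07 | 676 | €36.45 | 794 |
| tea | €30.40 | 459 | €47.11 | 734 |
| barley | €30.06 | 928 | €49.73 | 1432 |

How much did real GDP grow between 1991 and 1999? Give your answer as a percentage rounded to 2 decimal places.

Real GDP 1991 = Nominal GDP 1991 = 39.07·866 + 24.07·676 + 30.40·459 + 30.06·928 = 91955.22.
Real GDP 1999 (at 1991 prices) = 39.07·1028 + 24.07·794 + 30.40·734 + 30.06·1432 = 124635.06.
Real growth = 124635.06/91955.22 − 1 = 0.3554.

35.54%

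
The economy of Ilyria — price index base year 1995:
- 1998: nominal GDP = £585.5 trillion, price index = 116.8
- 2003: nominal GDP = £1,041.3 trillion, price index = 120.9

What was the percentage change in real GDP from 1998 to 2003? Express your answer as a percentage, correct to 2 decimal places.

71.82%

Deflate each year: 1998 → 585.5/1.168 = 501.28; 2003 → 1041.3/1.209 = 861.29.
So real GDP changed by 861.29/501.28 − 1 = 0.7182, i.e. 71.82%.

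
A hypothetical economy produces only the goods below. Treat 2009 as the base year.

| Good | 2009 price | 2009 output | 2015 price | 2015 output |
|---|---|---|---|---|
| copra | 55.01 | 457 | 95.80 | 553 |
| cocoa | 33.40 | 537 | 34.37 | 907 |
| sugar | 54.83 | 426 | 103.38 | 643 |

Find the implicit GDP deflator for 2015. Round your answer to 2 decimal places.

156.95

Nominal GDP 2015 = 95.80·553 + 34.37·907 + 103.38·643 = 150624.33.
Real GDP 2015 (at 2009 prices) = 55.01·553 + 33.40·907 + 54.83·643 = 95970.02.
Deflator = Nominal/Real × 100 = 150624.33/95970.02 × 100 = 156.949.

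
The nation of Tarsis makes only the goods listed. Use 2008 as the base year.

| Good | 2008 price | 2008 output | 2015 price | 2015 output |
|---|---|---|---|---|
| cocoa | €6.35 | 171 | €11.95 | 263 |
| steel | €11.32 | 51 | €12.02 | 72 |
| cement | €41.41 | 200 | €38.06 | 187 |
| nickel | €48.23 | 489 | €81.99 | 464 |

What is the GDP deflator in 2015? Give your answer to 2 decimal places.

Nominal GDP 2015 = 11.95·263 + 12.02·72 + 38.06·187 + 81.99·464 = 49168.87.
Real GDP 2015 (at 2008 prices) = 6.35·263 + 11.32·72 + 41.41·187 + 48.23·464 = 32607.48.
Deflator = Nominal/Real × 100 = 49168.87/32607.48 × 100 = 150.790.

150.79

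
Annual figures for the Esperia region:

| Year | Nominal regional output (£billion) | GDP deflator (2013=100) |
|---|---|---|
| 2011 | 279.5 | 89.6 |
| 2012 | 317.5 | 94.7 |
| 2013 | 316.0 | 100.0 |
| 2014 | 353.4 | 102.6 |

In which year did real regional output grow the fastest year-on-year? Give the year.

2014

2012: real = 317.5/0.947 = 335.27; growth vs 2011 (311.94) = 7.48%.
2013: real = 316.0/1.000 = 316.00; growth vs 2012 (335.27) = -5.75%.
2014: real = 353.4/1.026 = 344.44; growth vs 2013 (316.00) = 9.00%.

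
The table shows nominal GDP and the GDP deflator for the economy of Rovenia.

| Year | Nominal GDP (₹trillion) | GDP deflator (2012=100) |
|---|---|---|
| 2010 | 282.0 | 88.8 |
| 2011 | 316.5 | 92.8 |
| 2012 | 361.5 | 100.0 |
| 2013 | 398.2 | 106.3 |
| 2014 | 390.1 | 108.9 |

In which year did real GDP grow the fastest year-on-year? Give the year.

2011: real = 316.5/0.928 = 341.06; growth vs 2010 (317.57) = 7.40%.
2012: real = 361.5/1.000 = 361.50; growth vs 2011 (341.06) = 5.99%.
2013: real = 398.2/1.063 = 374.60; growth vs 2012 (361.50) = 3.62%.
2014: real = 390.1/1.089 = 358.22; growth vs 2013 (374.60) = -4.37%.

2011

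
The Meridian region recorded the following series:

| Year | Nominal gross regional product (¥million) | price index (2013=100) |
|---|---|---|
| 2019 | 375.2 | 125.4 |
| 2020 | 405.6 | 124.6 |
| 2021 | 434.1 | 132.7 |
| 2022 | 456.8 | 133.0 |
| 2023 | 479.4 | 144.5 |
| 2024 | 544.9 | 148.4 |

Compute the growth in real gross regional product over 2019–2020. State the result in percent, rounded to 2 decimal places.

Real gross regional product 2019 = 375.2/1.254 = 299.20.
Real gross regional product 2020 = 405.6/1.246 = 325.52.
Change = 325.52/299.20 − 1 = 0.0880.

8.80%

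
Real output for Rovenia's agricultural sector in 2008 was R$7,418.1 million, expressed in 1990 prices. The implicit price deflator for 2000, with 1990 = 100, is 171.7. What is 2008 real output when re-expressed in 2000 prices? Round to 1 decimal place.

R$12,736.9 million

Real output in 2000 prices = Real output in 1990 prices × (P_2000/P_1990) = 7418.1 × 1.717 = 12736.88.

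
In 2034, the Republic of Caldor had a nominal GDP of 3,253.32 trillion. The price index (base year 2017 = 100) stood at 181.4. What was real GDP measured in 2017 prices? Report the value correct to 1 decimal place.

1,793.5 trillion

Real GDP = Nominal / (price index/100) = 3253.32 / 1.814 = 1793.45.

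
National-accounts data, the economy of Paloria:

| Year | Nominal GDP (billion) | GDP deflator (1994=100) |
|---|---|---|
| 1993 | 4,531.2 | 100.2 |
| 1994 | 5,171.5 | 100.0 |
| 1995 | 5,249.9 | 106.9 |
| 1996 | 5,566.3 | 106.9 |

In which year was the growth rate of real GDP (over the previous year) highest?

1994: real = 5171.5/1.000 = 5171.50; growth vs 1993 (4522.16) = 14.36%.
1995: real = 5249.9/1.069 = 4911.04; growth vs 1994 (5171.50) = -5.04%.
1996: real = 5566.3/1.069 = 5207.02; growth vs 1995 (4911.04) = 6.03%.

1994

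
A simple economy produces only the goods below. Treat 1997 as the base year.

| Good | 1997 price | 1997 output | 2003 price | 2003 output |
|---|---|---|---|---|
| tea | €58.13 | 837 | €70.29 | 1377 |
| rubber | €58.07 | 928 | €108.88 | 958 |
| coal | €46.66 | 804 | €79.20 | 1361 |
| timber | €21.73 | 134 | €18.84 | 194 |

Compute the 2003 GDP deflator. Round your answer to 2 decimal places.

153.66

Nominal GDP 2003 = 70.29·1377 + 108.88·958 + 79.20·1361 + 18.84·194 = 312542.53.
Real GDP 2003 (at 1997 prices) = 58.13·1377 + 58.07·958 + 46.66·1361 + 21.73·194 = 203395.95.
Deflator = Nominal/Real × 100 = 312542.53/203395.95 × 100 = 153.662.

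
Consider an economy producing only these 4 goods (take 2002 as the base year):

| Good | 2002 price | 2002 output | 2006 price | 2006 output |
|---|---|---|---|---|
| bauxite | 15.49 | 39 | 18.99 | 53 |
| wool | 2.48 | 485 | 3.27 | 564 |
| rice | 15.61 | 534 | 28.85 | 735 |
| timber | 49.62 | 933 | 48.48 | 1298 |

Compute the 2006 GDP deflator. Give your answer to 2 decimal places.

Nominal GDP 2006 = 18.99·53 + 3.27·564 + 28.85·735 + 48.48·1298 = 86982.54.
Real GDP 2006 (at 2002 prices) = 15.49·53 + 2.48·564 + 15.61·735 + 49.62·1298 = 78099.80.
Deflator = Nominal/Real × 100 = 86982.54/78099.80 × 100 = 111.374.

111.37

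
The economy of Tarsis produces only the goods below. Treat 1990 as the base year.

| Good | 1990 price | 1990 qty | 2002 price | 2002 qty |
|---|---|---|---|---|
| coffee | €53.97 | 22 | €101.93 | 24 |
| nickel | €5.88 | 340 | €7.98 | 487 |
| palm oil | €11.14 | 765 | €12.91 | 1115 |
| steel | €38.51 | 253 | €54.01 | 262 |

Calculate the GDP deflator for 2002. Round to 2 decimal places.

Nominal GDP 2002 = 101.93·24 + 7.98·487 + 12.91·1115 + 54.01·262 = 34877.85.
Real GDP 2002 (at 1990 prices) = 53.97·24 + 5.88·487 + 11.14·1115 + 38.51·262 = 26669.56.
Deflator = Nominal/Real × 100 = 34877.85/26669.56 × 100 = 130.778.

130.78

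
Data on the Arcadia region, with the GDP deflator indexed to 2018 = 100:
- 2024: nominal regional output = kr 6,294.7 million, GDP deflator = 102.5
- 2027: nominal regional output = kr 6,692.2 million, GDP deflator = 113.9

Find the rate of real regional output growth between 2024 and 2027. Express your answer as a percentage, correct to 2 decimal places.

-4.33%

Deflate each year: 2024 → 6294.7/1.025 = 6141.17; 2027 → 6692.2/1.139 = 5875.50.
So real regional output changed by 5875.50/6141.17 − 1 = -0.0433, i.e. -4.33%.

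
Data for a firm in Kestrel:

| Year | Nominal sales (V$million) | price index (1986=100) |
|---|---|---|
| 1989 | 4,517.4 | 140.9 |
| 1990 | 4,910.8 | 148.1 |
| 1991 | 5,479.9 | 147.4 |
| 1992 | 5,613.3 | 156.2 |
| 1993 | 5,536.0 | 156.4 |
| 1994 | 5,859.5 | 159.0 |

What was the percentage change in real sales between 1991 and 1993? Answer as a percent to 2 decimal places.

-4.79%

Real sales 1991 = 5479.9/1.474 = 3717.71.
Real sales 1993 = 5536.0/1.564 = 3539.64.
Change = 3539.64/3717.71 − 1 = -0.0479.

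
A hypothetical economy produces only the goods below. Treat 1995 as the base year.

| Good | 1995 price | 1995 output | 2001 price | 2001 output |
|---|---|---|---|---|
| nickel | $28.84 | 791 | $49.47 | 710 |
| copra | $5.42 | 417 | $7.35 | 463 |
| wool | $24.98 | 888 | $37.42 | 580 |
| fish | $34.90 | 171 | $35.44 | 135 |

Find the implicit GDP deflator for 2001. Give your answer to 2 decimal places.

154.12

Nominal GDP 2001 = 49.47·710 + 7.35·463 + 37.42·580 + 35.44·135 = 65014.75.
Real GDP 2001 (at 1995 prices) = 28.84·710 + 5.42·463 + 24.98·580 + 34.90·135 = 42185.76.
Deflator = Nominal/Real × 100 = 65014.75/42185.76 × 100 = 154.115.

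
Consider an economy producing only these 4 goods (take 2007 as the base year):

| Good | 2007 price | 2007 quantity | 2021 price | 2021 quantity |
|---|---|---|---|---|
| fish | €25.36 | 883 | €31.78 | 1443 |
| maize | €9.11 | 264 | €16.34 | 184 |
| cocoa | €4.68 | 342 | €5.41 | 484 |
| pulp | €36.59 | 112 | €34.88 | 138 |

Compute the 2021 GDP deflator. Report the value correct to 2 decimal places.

123.50

Nominal GDP 2021 = 31.78·1443 + 16.34·184 + 5.41·484 + 34.88·138 = 56296.98.
Real GDP 2021 (at 2007 prices) = 25.36·1443 + 9.11·184 + 4.68·484 + 36.59·138 = 45585.26.
Deflator = Nominal/Real × 100 = 56296.98/45585.26 × 100 = 123.498.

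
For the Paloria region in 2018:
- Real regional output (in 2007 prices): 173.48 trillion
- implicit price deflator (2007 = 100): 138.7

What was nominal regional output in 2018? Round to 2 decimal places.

240.62 trillion

Nominal regional output = Real × (implicit price deflator/100) = 173.48 × 1.387 = 240.62.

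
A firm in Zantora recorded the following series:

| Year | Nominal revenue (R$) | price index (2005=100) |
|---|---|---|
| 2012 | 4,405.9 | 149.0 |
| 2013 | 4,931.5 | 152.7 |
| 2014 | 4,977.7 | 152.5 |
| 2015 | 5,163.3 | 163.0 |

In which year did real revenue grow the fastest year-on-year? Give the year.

2013: real = 4931.5/1.527 = 3229.54; growth vs 2012 (2956.98) = 9.22%.
2014: real = 4977.7/1.525 = 3264.07; growth vs 2013 (3229.54) = 1.07%.
2015: real = 5163.3/1.630 = 3167.67; growth vs 2014 (3264.07) = -2.95%.

2013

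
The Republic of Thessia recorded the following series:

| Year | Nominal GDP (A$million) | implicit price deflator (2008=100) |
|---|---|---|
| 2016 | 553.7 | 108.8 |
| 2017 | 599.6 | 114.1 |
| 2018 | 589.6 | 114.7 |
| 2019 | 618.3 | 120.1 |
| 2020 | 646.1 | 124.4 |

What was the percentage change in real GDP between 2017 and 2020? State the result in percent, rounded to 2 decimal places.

Real GDP 2017 = 599.6/1.141 = 525.50.
Real GDP 2020 = 646.1/1.244 = 519.37.
Change = 519.37/525.50 − 1 = -0.0117.

-1.17%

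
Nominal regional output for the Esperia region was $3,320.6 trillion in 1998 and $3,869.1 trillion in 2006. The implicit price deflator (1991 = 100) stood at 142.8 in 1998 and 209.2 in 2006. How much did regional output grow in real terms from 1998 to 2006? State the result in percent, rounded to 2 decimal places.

-20.46%

Deflate each year: 1998 → 3320.6/1.428 = 2325.35; 2006 → 3869.1/2.092 = 1849.47.
So real regional output changed by 1849.47/2325.35 − 1 = -0.2046, i.e. -20.46%.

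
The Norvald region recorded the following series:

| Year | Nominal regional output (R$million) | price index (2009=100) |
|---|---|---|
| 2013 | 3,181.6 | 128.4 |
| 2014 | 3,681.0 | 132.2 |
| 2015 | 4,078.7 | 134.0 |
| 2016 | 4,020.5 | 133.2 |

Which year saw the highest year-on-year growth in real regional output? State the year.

2014

2014: real = 3681.0/1.322 = 2784.42; growth vs 2013 (2477.88) = 12.37%.
2015: real = 4078.7/1.340 = 3043.81; growth vs 2014 (2784.42) = 9.32%.
2016: real = 4020.5/1.332 = 3018.39; growth vs 2015 (3043.81) = -0.84%.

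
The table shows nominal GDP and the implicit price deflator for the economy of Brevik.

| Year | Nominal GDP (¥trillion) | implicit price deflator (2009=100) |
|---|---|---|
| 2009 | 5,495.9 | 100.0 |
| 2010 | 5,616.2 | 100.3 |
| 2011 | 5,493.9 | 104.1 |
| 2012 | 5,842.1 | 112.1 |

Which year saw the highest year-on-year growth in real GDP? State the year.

2010: real = 5616.2/1.003 = 5599.40; growth vs 2009 (5495.90) = 1.88%.
2011: real = 5493.9/1.041 = 5277.52; growth vs 2010 (5599.40) = -5.75%.
2012: real = 5842.1/1.121 = 5211.51; growth vs 2011 (5277.52) = -1.25%.

2010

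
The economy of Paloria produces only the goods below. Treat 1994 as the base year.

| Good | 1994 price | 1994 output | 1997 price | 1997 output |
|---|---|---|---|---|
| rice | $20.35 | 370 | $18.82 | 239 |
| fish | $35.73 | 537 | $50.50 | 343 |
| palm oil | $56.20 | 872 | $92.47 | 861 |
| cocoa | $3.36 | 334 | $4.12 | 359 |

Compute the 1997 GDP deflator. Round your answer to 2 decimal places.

Nominal GDP 1997 = 18.82·239 + 50.50·343 + 92.47·861 + 4.12·359 = 102915.23.
Real GDP 1997 (at 1994 prices) = 20.35·239 + 35.73·343 + 56.20·861 + 3.36·359 = 66713.48.
Deflator = Nominal/Real × 100 = 102915.23/66713.48 × 100 = 154.265.

154.26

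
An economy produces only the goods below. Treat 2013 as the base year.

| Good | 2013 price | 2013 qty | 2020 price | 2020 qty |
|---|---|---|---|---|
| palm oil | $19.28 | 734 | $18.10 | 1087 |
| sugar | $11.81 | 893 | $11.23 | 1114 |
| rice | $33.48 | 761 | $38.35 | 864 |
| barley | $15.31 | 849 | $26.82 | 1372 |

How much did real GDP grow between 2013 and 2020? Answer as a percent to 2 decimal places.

33.04%

Real GDP 2013 = Nominal GDP 2013 = 19.28·734 + 11.81·893 + 33.48·761 + 15.31·849 = 63174.32.
Real GDP 2020 (at 2013 prices) = 19.28·1087 + 11.81·1114 + 33.48·864 + 15.31·1372 = 84045.74.
Real growth = 84045.74/63174.32 − 1 = 0.3304.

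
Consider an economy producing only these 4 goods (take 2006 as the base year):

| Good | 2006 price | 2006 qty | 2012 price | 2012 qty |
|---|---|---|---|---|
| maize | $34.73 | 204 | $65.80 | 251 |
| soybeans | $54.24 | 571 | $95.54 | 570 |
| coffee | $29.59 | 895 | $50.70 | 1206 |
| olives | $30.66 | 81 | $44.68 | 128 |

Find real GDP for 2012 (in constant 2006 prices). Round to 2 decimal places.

Real GDP 2012 = Σ (p_2006 × q_2012) = 34.73·251 + 54.24·570 + 29.59·1206 + 30.66·128 = 79244.05.

$79244.05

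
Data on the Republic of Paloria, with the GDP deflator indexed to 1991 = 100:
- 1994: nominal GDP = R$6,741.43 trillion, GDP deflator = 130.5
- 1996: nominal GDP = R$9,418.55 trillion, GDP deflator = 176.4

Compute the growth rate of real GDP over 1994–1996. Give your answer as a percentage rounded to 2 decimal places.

3.36%

Deflate each year: 1994 → 6741.43/1.305 = 5165.85; 1996 → 9418.55/1.764 = 5339.31.
So real GDP changed by 5339.31/5165.85 − 1 = 0.0336, i.e. 3.36%.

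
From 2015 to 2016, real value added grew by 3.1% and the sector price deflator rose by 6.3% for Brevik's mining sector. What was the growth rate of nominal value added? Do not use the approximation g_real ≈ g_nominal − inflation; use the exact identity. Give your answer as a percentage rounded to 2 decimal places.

9.60%

(1 + g_nom) = (1 + g_real)(1 + π) = 1.0310 × 1.0630 = 1.09595.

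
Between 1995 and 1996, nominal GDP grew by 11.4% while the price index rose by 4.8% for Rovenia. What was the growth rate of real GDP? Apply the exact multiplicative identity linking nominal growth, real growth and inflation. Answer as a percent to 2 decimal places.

(1 + g_nom) = (1 + g_real)(1 + π), so g_real = 1.1140 / 1.0480 − 1 = 0.06298.

6.30%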